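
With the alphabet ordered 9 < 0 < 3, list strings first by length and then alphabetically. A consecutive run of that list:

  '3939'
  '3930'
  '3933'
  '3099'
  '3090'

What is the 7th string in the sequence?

3009

Advancing 2 positions from 3090 through 3090 → 3093 reaches term 7.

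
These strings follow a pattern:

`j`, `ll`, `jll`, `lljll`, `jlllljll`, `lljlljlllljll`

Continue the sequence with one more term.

From term 3 onward, concatenate the second-to-last term with the last: j·ll = jll, ll·jll = lljll, …
The next term joins jlllljll and lljlljlllljll.

jlllljlllljlljlllljll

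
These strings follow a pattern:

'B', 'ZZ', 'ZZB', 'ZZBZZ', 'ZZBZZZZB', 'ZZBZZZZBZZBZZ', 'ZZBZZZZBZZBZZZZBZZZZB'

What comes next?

This is a Fibonacci-style word recurrence s(k) = s(k−1)·s(k−2): e.g. ZZ·B = ZZB.
So term 8 is ZZBZZZZBZZBZZZZBZZZZB·ZZBZZZZBZZBZZ.

ZZBZZZZBZZBZZZZBZZZZBZZBZZZZBZZBZZ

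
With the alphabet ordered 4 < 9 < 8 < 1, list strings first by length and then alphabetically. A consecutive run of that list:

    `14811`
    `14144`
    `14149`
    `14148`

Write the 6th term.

Continuing the enumeration 2 steps past 14148: 14148 → 14141 → (answer).

14194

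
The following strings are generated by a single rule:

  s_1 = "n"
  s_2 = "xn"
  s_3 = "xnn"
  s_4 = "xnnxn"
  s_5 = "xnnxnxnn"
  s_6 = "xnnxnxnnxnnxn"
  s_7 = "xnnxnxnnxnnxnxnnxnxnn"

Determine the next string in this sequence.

xnnxnxnnxnnxnxnnxnxnnxnnxnxnnxnnxn

From term 3 onward, concatenate the last term with the second-to-last: xn·n = xnn, xnn·xn = xnnxn, …
So term 8 is xnnxnxnnxnnxnxnnxnxnn·xnnxnxnnxnnxn.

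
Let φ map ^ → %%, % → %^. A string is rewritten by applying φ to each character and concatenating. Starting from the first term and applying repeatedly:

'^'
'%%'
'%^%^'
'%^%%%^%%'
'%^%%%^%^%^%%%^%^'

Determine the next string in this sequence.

φ(%^%%%^%^%^%%%^%^) expands symbol-by-symbol to %^ %% %^ %^ %^ %% %^ %% %^ %% %^ %^ %^ %% %^ %%; joining the 16 pieces gives the next term.

%^%%%^%^%^%%%^%%%^%%%^%^%^%%%^%%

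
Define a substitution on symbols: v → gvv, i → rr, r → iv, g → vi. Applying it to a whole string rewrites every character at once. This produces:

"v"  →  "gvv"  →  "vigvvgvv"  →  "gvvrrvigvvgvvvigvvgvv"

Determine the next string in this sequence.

vigvvgvvivivgvvrrvigvvgvvvigvvgvvgvvrrvigvvgvvvigvvgvv

φ(gvvrrvigvvgvvvigvvgvv) expands symbol-by-symbol to vi gvv gvv iv iv gvv rr vi gvv gvv vi gvv gvv gvv rr vi gvv gvv vi gvv gvv; joining the 21 pieces gives the next term.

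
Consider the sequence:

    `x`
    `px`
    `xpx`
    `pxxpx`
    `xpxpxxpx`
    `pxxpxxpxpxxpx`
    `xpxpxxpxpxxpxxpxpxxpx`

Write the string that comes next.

Each term (from the third on) is the two preceding terms concatenated in order: term 3 = x·px = xpx.
So term 8 is pxxpxxpxpxxpx·xpxpxxpxpxxpxxpxpxxpx.

pxxpxxpxpxxpxxpxpxxpxpxxpxxpxpxxpx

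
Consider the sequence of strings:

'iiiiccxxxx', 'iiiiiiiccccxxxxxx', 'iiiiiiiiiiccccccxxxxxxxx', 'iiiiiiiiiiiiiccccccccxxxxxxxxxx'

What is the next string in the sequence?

iiiiiiiiiiiiiiiiccccccccccxxxxxxxxxxxx

Each string has the form i^{3n-2} c^{2n-2} x^{2n}, where the shown terms are n = 2, 3, 4, 5.
Setting n = 6 gives 16, 10, 12 characters in each block.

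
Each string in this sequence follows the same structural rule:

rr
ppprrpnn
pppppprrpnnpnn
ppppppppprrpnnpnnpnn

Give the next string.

Each term wraps the previous one in ppp on the left and pnn on the right.
One more step from ppppppppprrpnnpnnpnn gives the answer.

pppppppppppprrpnnpnnpnnpnn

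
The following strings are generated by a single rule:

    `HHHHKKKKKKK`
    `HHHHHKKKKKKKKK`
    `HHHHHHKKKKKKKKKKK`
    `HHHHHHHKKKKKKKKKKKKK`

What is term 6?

HHHHHHHHHKKKKKKKKKKKKKKKKK

Reading off run lengths: H runs 4, 5, 6, 7; K runs 7, 9, 11, 13 — each is linear in n, where the shown terms are n = 3, 4, 5, 6.
For term 6, n = 8, so the run lengths are 9, 17.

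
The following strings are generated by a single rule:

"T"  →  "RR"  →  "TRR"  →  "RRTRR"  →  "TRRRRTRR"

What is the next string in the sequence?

This is a Fibonacci-style word recurrence s(k) = s(k−2)·s(k−1): e.g. T·RR = TRR.
So term 6 is RRTRR·TRRRRTRR.

RRTRRTRRRRTRR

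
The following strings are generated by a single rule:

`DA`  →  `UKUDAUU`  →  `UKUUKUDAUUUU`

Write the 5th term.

UKUUKUUKUUKUDAUUUUUUUU

Each term wraps the previous one in UKU on the left and UU on the right.
From UKUUKUDAUUUU, 2 further steps: UKUUKUDAUUUU → UKUUKUUKUDAUUUUUU → (answer).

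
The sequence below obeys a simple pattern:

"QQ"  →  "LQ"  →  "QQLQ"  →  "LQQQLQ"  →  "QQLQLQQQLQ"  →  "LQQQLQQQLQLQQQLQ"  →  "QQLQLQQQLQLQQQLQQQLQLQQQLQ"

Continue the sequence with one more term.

Each term (from the third on) is the two preceding terms concatenated in order: term 3 = QQ·LQ = QQLQ.
Continuing: LQQQLQQQLQLQQQLQ · QQLQLQQQLQLQQQLQQQLQLQQQLQ gives term 8.

LQQQLQQQLQLQQQLQQQLQLQQQLQLQQQLQQQLQLQQQLQ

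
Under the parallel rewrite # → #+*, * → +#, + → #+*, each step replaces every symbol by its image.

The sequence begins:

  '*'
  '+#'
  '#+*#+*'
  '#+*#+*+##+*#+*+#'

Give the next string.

φ(#+*#+*+##+*#+*+#) expands symbol-by-symbol to #+* #+* +# #+* #+* +# #+* #+* #+* #+* +# #+* #+* +# #+* #+*; joining the 16 pieces gives the next term.

#+*#+*+##+*#+*+##+*#+*#+*#+*+##+*#+*+##+*#+*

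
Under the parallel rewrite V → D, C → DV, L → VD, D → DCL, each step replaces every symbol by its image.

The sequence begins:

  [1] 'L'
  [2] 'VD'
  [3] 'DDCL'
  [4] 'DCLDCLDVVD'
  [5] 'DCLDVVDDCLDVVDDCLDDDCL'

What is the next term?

Applying the rule to each of the 22 symbols of DCLDVVDDCLDVVDDCLDDDCL gives the pieces DCL DV VD DCL D D DCL DCL DV VD DCL D D DCL DCL DV VD DCL DCL DCL DV VD, which concatenate to the answer.

DCLDVVDDCLDDDCLDCLDVVDDCLDDDCLDCLDVVDDCLDCLDCLDVVD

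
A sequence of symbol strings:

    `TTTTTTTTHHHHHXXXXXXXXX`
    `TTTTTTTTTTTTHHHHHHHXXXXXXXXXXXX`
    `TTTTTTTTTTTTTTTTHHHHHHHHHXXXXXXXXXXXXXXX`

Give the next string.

TTTTTTTTTTTTTTTTTTTTHHHHHHHHHHHXXXXXXXXXXXXXXXXXX

The n-th term is 4n T's then 2n+1 H's then 3n+3 X's, where the shown terms are n = 2, 3, 4.
At n = 5 the blocks have lengths 20, 11, 18.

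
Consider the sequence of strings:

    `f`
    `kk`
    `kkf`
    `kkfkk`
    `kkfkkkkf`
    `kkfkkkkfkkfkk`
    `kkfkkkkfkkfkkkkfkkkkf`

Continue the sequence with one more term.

kkfkkkkfkkfkkkkfkkkkfkkfkkkkfkkfkk

Each term (from the third on) is the previous term followed by the one before it: term 3 = kk·f = kkf.
Continuing: kkfkkkkfkkfkkkkfkkkkf · kkfkkkkfkkfkk gives term 8.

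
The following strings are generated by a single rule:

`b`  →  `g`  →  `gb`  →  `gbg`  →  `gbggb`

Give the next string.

gbggbgbg

Each term (from the third on) is the previous term followed by the one before it: term 3 = g·b = gb.
The next term joins gbggb and gbg.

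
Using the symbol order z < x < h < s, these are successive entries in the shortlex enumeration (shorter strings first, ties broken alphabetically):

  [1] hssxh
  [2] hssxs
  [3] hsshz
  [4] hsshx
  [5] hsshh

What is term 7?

hsssz

Stepping forward 2 times from hsshh: hsshh → hsshs, then the target.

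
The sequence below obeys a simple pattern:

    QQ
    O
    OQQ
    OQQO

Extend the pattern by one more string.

From term 3 onward, concatenate the last term with the second-to-last: O·QQ = OQQ, OQQ·O = OQQO, …
The next term joins OQQO and OQQ.

OQQOOQQ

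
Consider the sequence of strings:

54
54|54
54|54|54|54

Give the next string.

Each string is two copies of the previous one joined by '|'.
Doubling 54|54|54|54 with '|' between the halves:

54|54|54|54|54|54|54|54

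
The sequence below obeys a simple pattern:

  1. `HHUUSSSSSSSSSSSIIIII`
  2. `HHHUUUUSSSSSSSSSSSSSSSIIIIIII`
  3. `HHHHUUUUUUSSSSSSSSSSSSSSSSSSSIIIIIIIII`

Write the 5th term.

The n-th term is n H's then 2n-2 U's then 4n+3 S's then 2n+1 I's, where the shown terms are n = 2, 3, 4.
For term 5, n = 6, so the run lengths are 6, 10, 27, 13.

HHHHHHUUUUUUUUUUSSSSSSSSSSSSSSSSSSSSSSSSSSSIIIIIIIIIIIII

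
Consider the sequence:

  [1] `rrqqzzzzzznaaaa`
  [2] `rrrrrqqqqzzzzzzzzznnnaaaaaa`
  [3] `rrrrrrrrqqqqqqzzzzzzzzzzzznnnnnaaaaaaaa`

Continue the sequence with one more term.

Each string has the form r^{3n-1} q^{2n} z^{3n+3} n^{2n-1} a^{2n+2} (n = 1, 2, …).
At n = 4 the blocks have lengths 11, 8, 15, 7, 10.

rrrrrrrrrrrqqqqqqqqzzzzzzzzzzzzzzznnnnnnnaaaaaaaaaa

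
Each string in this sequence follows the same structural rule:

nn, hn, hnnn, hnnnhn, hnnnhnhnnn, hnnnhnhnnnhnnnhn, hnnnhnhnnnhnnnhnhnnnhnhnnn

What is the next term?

hnnnhnhnnnhnnnhnhnnnhnhnnnhnnnhnhnnnhnnnhn

Each term (from the third on) is the previous term followed by the one before it: term 3 = hn·nn = hnnn.
The next term joins hnnnhnhnnnhnnnhnhnnnhnhnnn and hnnnhnhnnnhnnnhn.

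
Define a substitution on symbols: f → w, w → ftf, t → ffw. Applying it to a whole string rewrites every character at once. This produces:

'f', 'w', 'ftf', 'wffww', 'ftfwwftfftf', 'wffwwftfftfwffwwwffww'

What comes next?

ftfwwftfftfwffwwwffwwftfwwftfftfftfwwftfftf

Applying the rule to each of the 21 symbols of wffwwftfftfwffwwwffww gives the pieces ftf w w ftf ftf w ffw w w ffw w ftf w w ftf ftf ftf w w ftf ftf, which concatenate to the answer.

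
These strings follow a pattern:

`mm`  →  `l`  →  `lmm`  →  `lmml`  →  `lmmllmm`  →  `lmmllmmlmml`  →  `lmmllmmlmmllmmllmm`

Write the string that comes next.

Each term (from the third on) is the previous term followed by the one before it: term 3 = l·mm = lmm.
So term 8 is lmmllmmlmmllmmllmm·lmmllmmlmml.

lmmllmmlmmllmmllmmlmmllmmlmml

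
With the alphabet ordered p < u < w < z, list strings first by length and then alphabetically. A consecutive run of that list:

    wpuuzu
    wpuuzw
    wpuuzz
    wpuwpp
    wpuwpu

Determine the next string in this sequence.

wpuwpw

The successor of wpuwpu increments the rightmost position that isn't already z and resets every position after it to p.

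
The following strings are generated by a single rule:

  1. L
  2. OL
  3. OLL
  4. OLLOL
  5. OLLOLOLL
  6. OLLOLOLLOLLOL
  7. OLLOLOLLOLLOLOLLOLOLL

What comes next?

OLLOLOLLOLLOLOLLOLOLLOLLOLOLLOLLOL

From term 3 onward, concatenate the last term with the second-to-last: OL·L = OLL, OLL·OL = OLLOL, …
Continuing: OLLOLOLLOLLOLOLLOLOLL · OLLOLOLLOLLOL gives term 8.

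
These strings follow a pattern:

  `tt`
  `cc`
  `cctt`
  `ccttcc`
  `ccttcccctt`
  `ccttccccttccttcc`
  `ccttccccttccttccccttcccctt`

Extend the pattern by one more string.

Each term (from the third on) is the previous term followed by the one before it: term 3 = cc·tt = cctt.
Continuing: ccttccccttccttccccttcccctt · ccttccccttccttcc gives term 8.

ccttccccttccttccccttccccttccttccccttccttcc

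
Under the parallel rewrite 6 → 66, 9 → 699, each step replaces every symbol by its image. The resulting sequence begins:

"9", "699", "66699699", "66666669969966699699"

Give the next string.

Rewriting the 20 symbols of 66666669969966699699 one by one yields 66 66 66 66 66 66 66 699 699 66 699 699 66 66 66 699 699 66 699 699; concatenated:

666666666666666996996669969966666669969966699699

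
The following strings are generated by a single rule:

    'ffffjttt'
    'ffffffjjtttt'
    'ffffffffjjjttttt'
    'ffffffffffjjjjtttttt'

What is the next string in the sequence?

Term n consists of 2n f's, followed by n-1 j's, followed by n+1 t's, where the shown terms are n = 2, 3, 4, 5.
Setting n = 6 gives 12, 5, 7 characters in each block.

ffffffffffffjjjjjttttttt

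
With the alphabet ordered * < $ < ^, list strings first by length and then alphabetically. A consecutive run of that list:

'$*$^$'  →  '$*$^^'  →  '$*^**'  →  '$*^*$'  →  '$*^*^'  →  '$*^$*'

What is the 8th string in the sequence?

Stepping forward 2 times from $*^$*: $*^$* → $*^$$, then the target.

$*^$^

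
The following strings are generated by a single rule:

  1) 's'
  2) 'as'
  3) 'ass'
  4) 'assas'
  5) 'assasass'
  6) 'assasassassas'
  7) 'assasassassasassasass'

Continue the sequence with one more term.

assasassassasassasassassasassassas

Each term (from the third on) is the previous term followed by the one before it: term 3 = as·s = ass.
Continuing: assasassassasassasass · assasassassas gives term 8.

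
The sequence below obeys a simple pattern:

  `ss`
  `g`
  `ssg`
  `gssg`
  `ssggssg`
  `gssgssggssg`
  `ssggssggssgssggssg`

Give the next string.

gssgssggssgssggssggssgssggssg

This is a Fibonacci-style word recurrence s(k) = s(k−2)·s(k−1): e.g. ss·g = ssg.
So term 8 is gssgssggssg·ssggssggssgssggssg.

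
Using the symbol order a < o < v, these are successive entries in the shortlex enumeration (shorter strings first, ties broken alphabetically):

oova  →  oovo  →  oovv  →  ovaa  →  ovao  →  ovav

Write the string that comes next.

Find the rightmost character of ovav below v, bump it to the next letter, and reset everything to its right to a.

ovoa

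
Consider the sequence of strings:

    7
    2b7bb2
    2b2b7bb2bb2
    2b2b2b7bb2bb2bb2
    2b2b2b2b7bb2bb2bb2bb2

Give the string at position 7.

2b2b2b2b2b2b7bb2bb2bb2bb2bb2bb2

Every step adds 2b to the front and bb2 to the end of the previous string.
From 2b2b2b2b7bb2bb2bb2bb2, 2 further steps: 2b2b2b2b7bb2bb2bb2bb2 → 2b2b2b2b2b7bb2bb2bb2bb2bb2 → (answer).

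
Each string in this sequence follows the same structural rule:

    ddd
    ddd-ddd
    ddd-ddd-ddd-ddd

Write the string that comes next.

s(k+1) = s(k)·-·s(k) — each term doubles the last with '-' between the halves.
Doubling ddd-ddd-ddd-ddd with '-' between the halves:

ddd-ddd-ddd-ddd-ddd-ddd-ddd-ddd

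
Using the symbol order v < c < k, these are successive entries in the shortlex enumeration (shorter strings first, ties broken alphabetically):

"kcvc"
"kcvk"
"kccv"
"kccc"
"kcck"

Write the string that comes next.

Treat kcck as a base-3 numeral over the given alphabet and add one, carrying through any trailing k's.

kckv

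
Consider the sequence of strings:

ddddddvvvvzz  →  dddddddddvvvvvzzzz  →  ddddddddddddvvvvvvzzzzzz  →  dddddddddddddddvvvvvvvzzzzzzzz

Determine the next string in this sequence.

Each string has the form d^{3n+3} v^{n+3} z^{2n} (n = 1, 2, …).
At n = 5 the blocks have lengths 18, 8, 10.

ddddddddddddddddddvvvvvvvvzzzzzzzzzz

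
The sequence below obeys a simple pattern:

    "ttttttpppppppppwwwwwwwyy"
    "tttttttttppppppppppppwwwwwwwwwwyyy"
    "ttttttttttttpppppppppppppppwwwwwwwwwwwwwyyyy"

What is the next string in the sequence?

The n-th term is 3n t's then 3n+3 p's then 3n+1 w's then n y's, where the shown terms are n = 2, 3, 4.
At n = 5 the blocks have lengths 15, 18, 16, 5.

tttttttttttttttppppppppppppppppppwwwwwwwwwwwwwwwwyyyyy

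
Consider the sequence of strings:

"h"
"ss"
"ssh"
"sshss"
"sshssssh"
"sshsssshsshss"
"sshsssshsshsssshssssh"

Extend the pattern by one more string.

Each term (from the third on) is the previous term followed by the one before it: term 3 = ss·h = ssh.
Continuing: sshsssshsshsssshssssh · sshsssshsshss gives term 8.

sshsssshsshsssshsssshsshsssshsshss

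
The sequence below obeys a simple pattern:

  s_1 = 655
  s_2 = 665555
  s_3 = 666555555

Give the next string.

Term n consists of n 6's, followed by 2n 5's (n = 1, 2, …).
At n = 4 the blocks have lengths 4, 8.

666655555555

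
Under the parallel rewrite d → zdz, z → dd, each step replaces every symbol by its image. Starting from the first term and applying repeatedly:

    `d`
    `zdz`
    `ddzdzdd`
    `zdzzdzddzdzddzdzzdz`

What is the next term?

Replace each of the 19 characters of zdzzdzddzdzddzdzzdz in place — dd zdz dd dd zdz dd zdz zdz dd zdz dd zdz zdz dd zdz dd dd zdz dd — and concatenate.

ddzdzddddzdzddzdzzdzddzdzddzdzzdzddzdzddddzdzdd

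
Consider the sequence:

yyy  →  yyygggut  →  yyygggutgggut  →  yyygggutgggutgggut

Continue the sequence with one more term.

Every step adds gggut to the end: s(k+1) = s(k)·gggut.
Applying this once more to yyygggutgggutgggut:

yyygggutgggutgggutgggut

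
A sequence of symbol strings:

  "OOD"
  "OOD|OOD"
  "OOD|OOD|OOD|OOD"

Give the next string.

s(k+1) = s(k)·|·s(k) — each term doubles the last with '|' between the halves.
One more doubling of OOD|OOD|OOD|OOD gives the answer.

OOD|OOD|OOD|OOD|OOD|OOD|OOD|OOD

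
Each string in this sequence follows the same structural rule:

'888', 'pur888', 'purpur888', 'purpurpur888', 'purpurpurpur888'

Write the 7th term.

The strings grow by a fixed prefix pur each time.
From purpurpurpur888, 2 further steps: purpurpurpur888 → purpurpurpurpur888 → (answer).

purpurpurpurpurpur888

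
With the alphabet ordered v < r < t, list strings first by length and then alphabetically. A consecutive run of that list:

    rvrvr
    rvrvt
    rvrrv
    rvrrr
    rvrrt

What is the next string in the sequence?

rvrtv

Find the rightmost character of rvrrt below t, bump it to the next letter, and reset everything to its right to v.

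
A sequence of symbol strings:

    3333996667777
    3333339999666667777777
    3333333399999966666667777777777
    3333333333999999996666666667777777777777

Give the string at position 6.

Each string has the form 3^{2n+2} 9^{2n} 6^{2n+1} 7^{3n+1} (n = 1, 2, …).
At n = 6 the blocks have lengths 14, 12, 13, 19.

3333333333333399999999999966666666666667777777777777777777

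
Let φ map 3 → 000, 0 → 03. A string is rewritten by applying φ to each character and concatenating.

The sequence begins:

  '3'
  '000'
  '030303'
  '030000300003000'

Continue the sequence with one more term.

030000303030300003030303000030303

Applying the rule to each of the 15 symbols of 030000300003000 gives the pieces 03 000 03 03 03 03 000 03 03 03 03 000 03 03 03, which concatenate to the answer.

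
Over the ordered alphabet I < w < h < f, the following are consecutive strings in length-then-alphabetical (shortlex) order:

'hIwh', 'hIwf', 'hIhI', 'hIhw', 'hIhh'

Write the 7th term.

Stepping forward 2 times from hIhh: hIhh → hIhf, then the target.

hIfI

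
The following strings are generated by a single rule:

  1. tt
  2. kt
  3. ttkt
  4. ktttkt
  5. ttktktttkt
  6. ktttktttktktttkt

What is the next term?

ttktktttktktttktttktktttkt

From term 3 onward, concatenate the second-to-last term with the last: tt·kt = ttkt, kt·ttkt = ktttkt, …
The next term joins ttktktttkt and ktttktttktktttkt.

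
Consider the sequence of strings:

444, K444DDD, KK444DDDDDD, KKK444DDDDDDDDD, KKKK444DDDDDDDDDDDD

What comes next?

Every step adds K to the front and DDD to the end of the previous string.
One more step from KKKK444DDDDDDDDDDDD gives the answer.

KKKKK444DDDDDDDDDDDDDDD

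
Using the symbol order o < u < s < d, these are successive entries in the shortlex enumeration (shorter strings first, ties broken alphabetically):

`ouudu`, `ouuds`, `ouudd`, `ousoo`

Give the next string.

Treat ousoo as a base-4 numeral over the given alphabet and add one, carrying through any trailing d's.

ousou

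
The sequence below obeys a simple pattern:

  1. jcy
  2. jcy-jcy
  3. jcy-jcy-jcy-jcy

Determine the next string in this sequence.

jcy-jcy-jcy-jcy-jcy-jcy-jcy-jcy

s(k+1) = s(k)·-·s(k) — each term doubles the last with '-' between the halves.
One more doubling of jcy-jcy-jcy-jcy gives the answer.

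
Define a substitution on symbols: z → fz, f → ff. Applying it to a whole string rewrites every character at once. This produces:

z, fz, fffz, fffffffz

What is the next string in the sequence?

Rewriting each symbol of fffffffz: f→ff, f→ff, f→ff, f→ff, f→ff, f→ff, f→ff, z→fz, which concatenates to ff ff ff ff ff ff ff fz.

fffffffffffffffz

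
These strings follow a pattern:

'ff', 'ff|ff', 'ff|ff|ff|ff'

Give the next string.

Every step duplicates the string with '|' between the halves.
One more doubling of ff|ff|ff|ff gives the answer.

ff|ff|ff|ff|ff|ff|ff|ff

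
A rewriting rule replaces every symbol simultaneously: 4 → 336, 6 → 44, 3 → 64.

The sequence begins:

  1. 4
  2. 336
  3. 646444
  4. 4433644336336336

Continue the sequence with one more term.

Rewriting the 16 symbols of 4433644336336336 one by one yields 336 336 64 64 44 336 336 64 64 44 64 64 44 64 64 44; concatenated:

336336646444336336646444646444646444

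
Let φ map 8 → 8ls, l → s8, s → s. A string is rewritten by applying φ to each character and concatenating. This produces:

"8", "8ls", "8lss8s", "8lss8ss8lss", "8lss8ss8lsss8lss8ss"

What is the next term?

Applying the rule to each of the 19 symbols of 8lss8ss8lsss8lss8ss gives the pieces 8ls s8 s s 8ls s s 8ls s8 s s s 8ls s8 s s 8ls s s, which concatenate to the answer.

8lss8ss8lsss8lss8sss8lss8ss8lsss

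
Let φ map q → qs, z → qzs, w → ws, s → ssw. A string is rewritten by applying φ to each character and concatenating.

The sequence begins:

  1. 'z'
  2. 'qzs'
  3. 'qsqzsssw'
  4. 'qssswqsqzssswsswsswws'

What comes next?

qssswsswsswwsqssswqsqzssswsswsswwssswsswwssswsswwswsssw

φ(qssswqsqzssswsswsswws) expands symbol-by-symbol to qs ssw ssw ssw ws qs ssw qs qzs ssw ssw ssw ws ssw ssw ws ssw ssw ws ws ssw; joining the 21 pieces gives the next term.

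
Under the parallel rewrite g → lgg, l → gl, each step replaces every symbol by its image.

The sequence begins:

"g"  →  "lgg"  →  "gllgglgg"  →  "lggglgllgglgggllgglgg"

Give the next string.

φ(lggglgllgglgggllgglgg) expands symbol-by-symbol to gl lgg lgg lgg gl lgg gl gl lgg lgg gl lgg lgg lgg gl gl lgg lgg gl lgg lgg; joining the 21 pieces gives the next term.

gllgglgglgggllggglgllgglgggllgglgglggglgllgglgggllgglgg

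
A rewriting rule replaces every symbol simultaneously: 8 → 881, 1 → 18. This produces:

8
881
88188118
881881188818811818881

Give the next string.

8818811888188118188818818811888188118188811888188188118

φ(881881188818811818881) expands symbol-by-symbol to 881 881 18 881 881 18 18 881 881 881 18 881 881 18 18 881 18 881 881 881 18; joining the 21 pieces gives the next term.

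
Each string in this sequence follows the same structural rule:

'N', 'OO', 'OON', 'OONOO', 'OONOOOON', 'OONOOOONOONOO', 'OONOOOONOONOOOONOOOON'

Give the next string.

OONOOOONOONOOOONOOOONOONOOOONOONOO

This is a Fibonacci-style word recurrence s(k) = s(k−1)·s(k−2): e.g. OO·N = OON.
So term 8 is OONOOOONOONOOOONOOOON·OONOOOONOONOO.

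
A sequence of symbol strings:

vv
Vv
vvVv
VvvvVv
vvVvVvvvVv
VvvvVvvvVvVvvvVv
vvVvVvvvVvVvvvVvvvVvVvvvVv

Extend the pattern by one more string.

Each term (from the third on) is the two preceding terms concatenated in order: term 3 = vv·Vv = vvVv.
Continuing: VvvvVvvvVvVvvvVv · vvVvVvvvVvVvvvVvvvVvVvvvVv gives term 8.

VvvvVvvvVvVvvvVvvvVvVvvvVvVvvvVvvvVvVvvvVv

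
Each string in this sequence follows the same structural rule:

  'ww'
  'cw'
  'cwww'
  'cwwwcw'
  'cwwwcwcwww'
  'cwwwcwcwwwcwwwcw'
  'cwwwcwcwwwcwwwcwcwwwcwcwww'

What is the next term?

cwwwcwcwwwcwwwcwcwwwcwcwwwcwwwcwcwwwcwwwcw

This is a Fibonacci-style word recurrence s(k) = s(k−1)·s(k−2): e.g. cw·ww = cwww.
Continuing: cwwwcwcwwwcwwwcwcwwwcwcwww · cwwwcwcwwwcwwwcw gives term 8.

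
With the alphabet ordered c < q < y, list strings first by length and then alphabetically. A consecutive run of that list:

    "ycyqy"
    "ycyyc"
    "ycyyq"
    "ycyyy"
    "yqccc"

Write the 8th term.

yqcqc

Continuing the enumeration 3 steps past yqccc: yqccc → yqccq → yqccy → (answer).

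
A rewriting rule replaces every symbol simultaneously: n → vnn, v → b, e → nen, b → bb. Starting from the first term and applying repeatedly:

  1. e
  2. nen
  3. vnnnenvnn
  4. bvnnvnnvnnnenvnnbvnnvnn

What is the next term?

bbbvnnvnnbvnnvnnbvnnvnnvnnnenvnnbvnnvnnbbbvnnvnnbvnnvnn

Applying the rule to each of the 23 symbols of bvnnvnnvnnnenvnnbvnnvnn gives the pieces bb b vnn vnn b vnn vnn b vnn vnn vnn nen vnn b vnn vnn bb b vnn vnn b vnn vnn, which concatenate to the answer.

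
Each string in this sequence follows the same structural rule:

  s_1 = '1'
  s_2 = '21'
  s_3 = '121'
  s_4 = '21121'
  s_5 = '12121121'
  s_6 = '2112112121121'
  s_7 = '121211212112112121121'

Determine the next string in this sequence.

This is a Fibonacci-style word recurrence s(k) = s(k−2)·s(k−1): e.g. 1·21 = 121.
The next term joins 2112112121121 and 121211212112112121121.

2112112121121121211212112112121121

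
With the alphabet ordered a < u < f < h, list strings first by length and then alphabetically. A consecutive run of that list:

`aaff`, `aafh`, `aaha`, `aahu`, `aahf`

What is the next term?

aahh

Find the rightmost character of aahf below h, bump it to the next letter, and reset everything to its right to a.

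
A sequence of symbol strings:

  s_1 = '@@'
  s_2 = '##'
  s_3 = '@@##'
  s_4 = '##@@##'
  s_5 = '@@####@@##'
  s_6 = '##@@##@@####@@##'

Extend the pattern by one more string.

Each term (from the third on) is the two preceding terms concatenated in order: term 3 = @@·## = @@##.
The next term joins @@####@@## and ##@@##@@####@@##.

@@####@@####@@##@@####@@##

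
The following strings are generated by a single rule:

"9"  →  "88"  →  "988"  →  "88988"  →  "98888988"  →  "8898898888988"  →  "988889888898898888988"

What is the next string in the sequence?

8898898888988988889888898898888988

From term 3 onward, concatenate the second-to-last term with the last: 9·88 = 988, 88·988 = 88988, …
Continuing: 8898898888988 · 988889888898898888988 gives term 8.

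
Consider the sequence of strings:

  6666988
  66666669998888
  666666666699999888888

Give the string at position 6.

Reading off run lengths: 6 runs 4, 7, 10; 9 runs 1, 3, 5; 8 runs 2, 4, 6 — each is linear in n (n = 1, 2, …).
At n = 6 the blocks have lengths 19, 11, 12.

666666666666666666699999999999888888888888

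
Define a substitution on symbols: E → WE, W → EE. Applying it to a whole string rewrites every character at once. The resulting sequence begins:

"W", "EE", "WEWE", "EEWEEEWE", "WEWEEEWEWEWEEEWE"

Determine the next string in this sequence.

Replace each of the 16 characters of WEWEEEWEWEWEEEWE in place — EE WE EE WE WE WE EE WE EE WE EE WE WE WE EE WE — and concatenate.

EEWEEEWEWEWEEEWEEEWEEEWEWEWEEEWE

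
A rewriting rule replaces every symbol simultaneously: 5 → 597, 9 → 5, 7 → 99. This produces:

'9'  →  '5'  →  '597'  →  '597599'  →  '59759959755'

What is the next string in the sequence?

59759959755597599597597

Rewriting each symbol of 59759959755: 5→597, 9→5, 7→99, 5→597, 9→5, 9→5, 5→597, 9→5, 7→99, 5→597, 5→597, which concatenates to 597 5 99 597 5 5 597 5 99 597 597.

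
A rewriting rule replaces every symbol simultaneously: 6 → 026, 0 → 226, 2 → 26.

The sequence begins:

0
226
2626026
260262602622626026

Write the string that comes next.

2602622626026260262262602626260262602622626026

φ(260262602622626026) expands symbol-by-symbol to 26 026 226 26 026 26 026 226 26 026 26 26 026 26 026 226 26 026; joining the 18 pieces gives the next term.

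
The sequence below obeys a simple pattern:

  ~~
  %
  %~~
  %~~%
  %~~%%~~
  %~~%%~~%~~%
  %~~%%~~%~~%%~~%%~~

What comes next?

Each term (from the third on) is the previous term followed by the one before it: term 3 = %·~~ = %~~.
So term 8 is %~~%%~~%~~%%~~%%~~·%~~%%~~%~~%.

%~~%%~~%~~%%~~%%~~%~~%%~~%~~%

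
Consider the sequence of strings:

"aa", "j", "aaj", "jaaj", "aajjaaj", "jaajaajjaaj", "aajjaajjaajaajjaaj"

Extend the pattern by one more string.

From term 3 onward, concatenate the second-to-last term with the last: aa·j = aaj, j·aaj = jaaj, …
Continuing: jaajaajjaaj · aajjaajjaajaajjaaj gives term 8.

jaajaajjaajaajjaajjaajaajjaaj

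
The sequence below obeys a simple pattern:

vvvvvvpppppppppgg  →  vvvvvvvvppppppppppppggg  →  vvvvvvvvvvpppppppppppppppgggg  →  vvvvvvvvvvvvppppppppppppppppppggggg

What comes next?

vvvvvvvvvvvvvvpppppppppppppppppppppgggggg

Each string has the form v^{2n} p^{3n} g^{n-1}, where the shown terms are n = 3, 4, 5, 6.
At n = 7 the blocks have lengths 14, 21, 6.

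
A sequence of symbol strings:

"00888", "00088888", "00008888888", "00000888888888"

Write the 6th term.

00000008888888888888

The n-th term is n+1 0's then 2n+1 8's (n = 1, 2, …).
At n = 6 the blocks have lengths 7, 13.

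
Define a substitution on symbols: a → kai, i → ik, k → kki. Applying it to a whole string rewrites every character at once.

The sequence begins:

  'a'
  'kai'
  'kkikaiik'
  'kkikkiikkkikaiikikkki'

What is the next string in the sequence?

kkikkiikkkikkiikikkkikkikkiikkkikaiikikkkiikkkikkikkiik

φ(kkikkiikkkikaiikikkki) expands symbol-by-symbol to kki kki ik kki kki ik ik kki kki kki ik kki kai ik ik kki ik kki kki kki ik; joining the 21 pieces gives the next term.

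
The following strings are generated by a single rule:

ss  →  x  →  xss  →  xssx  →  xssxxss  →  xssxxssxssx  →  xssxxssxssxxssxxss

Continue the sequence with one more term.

This is a Fibonacci-style word recurrence s(k) = s(k−1)·s(k−2): e.g. x·ss = xss.
Continuing: xssxxssxssxxssxxss · xssxxssxssx gives term 8.

xssxxssxssxxssxxssxssxxssxssx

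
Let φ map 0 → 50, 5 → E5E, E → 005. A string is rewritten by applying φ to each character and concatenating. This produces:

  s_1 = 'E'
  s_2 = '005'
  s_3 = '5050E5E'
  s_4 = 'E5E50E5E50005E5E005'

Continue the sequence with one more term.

Replace each of the 19 characters of E5E50E5E50005E5E005 in place — 005 E5E 005 E5E 50 005 E5E 005 E5E 50 50 50 E5E 005 E5E 005 50 50 E5E — and concatenate.

005E5E005E5E50005E5E005E5E505050E5E005E5E0055050E5E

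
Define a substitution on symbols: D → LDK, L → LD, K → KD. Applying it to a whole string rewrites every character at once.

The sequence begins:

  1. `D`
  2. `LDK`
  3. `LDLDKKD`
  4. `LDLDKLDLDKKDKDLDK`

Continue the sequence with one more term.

LDLDKLDLDKKDLDLDKLDLDKKDKDLDKKDLDKLDLDKKD

φ(LDLDKLDLDKKDKDLDK) expands symbol-by-symbol to LD LDK LD LDK KD LD LDK LD LDK KD KD LDK KD LDK LD LDK KD; joining the 17 pieces gives the next term.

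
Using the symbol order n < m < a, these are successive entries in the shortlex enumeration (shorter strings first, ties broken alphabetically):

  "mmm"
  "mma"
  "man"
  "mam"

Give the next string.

The successor of mam increments the rightmost position that isn't already a and resets every position after it to n.

maa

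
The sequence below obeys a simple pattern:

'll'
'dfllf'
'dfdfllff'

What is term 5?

dfdfdfdfllffff

s(k+1) = df·s(k)·f, so each term gains df as a prefix and f as a suffix.
From dfdfllff, 2 further steps: dfdfllff → dfdfdfllfff → (answer).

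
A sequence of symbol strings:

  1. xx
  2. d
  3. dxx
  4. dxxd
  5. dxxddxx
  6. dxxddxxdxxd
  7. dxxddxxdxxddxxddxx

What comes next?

dxxddxxdxxddxxddxxdxxddxxdxxd

This is a Fibonacci-style word recurrence s(k) = s(k−1)·s(k−2): e.g. d·xx = dxx.
Continuing: dxxddxxdxxddxxddxx · dxxddxxdxxd gives term 8.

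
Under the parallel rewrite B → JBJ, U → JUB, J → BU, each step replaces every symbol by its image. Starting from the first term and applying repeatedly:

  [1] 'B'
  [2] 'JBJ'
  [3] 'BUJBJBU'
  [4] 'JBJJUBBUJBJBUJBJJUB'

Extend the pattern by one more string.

Rewriting the 19 symbols of JBJJUBBUJBJBUJBJJUB one by one yields BU JBJ BU BU JUB JBJ JBJ JUB BU JBJ BU JBJ JUB BU JBJ BU BU JUB JBJ; concatenated:

BUJBJBUBUJUBJBJJBJJUBBUJBJBUJBJJUBBUJBJBUBUJUBJBJ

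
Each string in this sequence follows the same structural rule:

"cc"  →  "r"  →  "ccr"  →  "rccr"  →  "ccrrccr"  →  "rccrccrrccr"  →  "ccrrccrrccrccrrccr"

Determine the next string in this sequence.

This is a Fibonacci-style word recurrence s(k) = s(k−2)·s(k−1): e.g. cc·r = ccr.
Continuing: rccrccrrccr · ccrrccrrccrccrrccr gives term 8.

rccrccrrccrccrrccrrccrccrrccr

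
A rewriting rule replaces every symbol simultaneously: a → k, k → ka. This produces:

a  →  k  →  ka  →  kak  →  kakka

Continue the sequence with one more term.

Apply φ to kakka symbol by symbol: k→ka, a→k, k→ka, k→ka, a→k; joined: ka k ka ka k.

kakkakak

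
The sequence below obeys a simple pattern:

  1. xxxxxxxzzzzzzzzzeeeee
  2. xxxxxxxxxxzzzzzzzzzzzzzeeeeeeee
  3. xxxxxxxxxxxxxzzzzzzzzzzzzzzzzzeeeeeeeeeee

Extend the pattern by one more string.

xxxxxxxxxxxxxxxxzzzzzzzzzzzzzzzzzzzzzeeeeeeeeeeeeee

Reading off run lengths: x runs 7, 10, 13; z runs 9, 13, 17; e runs 5, 8, 11 — each is linear in n, where the shown terms are n = 2, 3, 4.
Setting n = 5 gives 16, 21, 14 characters in each block.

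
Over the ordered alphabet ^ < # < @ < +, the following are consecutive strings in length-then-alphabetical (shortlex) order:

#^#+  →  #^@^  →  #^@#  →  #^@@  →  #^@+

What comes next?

Find the rightmost character of #^@+ below +, bump it to the next letter, and reset everything to its right to ^.

#^+^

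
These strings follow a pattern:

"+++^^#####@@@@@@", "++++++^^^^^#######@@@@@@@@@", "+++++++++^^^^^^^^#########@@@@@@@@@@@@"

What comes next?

The n-th term is 3n +'s then 3n-1 ^'s then 2n+3 #'s then 3n+3 @'s (n = 1, 2, …).
At n = 4 the blocks have lengths 12, 11, 11, 15.

++++++++++++^^^^^^^^^^^###########@@@@@@@@@@@@@@@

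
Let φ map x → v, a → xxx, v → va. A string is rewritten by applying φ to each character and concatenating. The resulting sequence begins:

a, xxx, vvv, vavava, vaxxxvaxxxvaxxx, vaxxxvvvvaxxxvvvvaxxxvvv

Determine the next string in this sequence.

Replace each of the 24 characters of vaxxxvvvvaxxxvvvvaxxxvvv in place — va xxx v v v va va va va xxx v v v va va va va xxx v v v va va va — and concatenate.

vaxxxvvvvavavavaxxxvvvvavavavaxxxvvvvavava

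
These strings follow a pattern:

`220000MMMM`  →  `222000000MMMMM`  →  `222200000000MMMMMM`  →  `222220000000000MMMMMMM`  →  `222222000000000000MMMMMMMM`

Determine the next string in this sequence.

222222200000000000000MMMMMMMMM

The n-th term is n 2's then 2n 0's then n+2 M's, where the shown terms are n = 2, 3, 4, 5, 6.
Setting n = 7 gives 7, 14, 9 characters in each block.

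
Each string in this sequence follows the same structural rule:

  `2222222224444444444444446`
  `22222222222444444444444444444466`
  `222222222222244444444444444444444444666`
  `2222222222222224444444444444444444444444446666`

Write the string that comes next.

22222222222222222444444444444444444444444444444466666

Term n consists of 2n+3 2's, followed by 4n+3 4's, followed by n-2 6's, where the shown terms are n = 3, 4, 5, 6.
For the next term, n = 7, so the run lengths are 17, 31, 5.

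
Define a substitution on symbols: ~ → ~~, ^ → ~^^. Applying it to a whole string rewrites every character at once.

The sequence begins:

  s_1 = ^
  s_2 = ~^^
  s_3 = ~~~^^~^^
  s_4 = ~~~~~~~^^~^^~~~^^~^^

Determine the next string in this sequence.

Rewriting the 20 symbols of ~~~~~~~^^~^^~~~^^~^^ one by one yields ~~ ~~ ~~ ~~ ~~ ~~ ~~ ~^^ ~^^ ~~ ~^^ ~^^ ~~ ~~ ~~ ~^^ ~^^ ~~ ~^^ ~^^; concatenated:

~~~~~~~~~~~~~~~^^~^^~~~^^~^^~~~~~~~^^~^^~~~^^~^^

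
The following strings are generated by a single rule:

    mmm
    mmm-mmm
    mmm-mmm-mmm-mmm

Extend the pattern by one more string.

s(k+1) = s(k)·-·s(k) — each term doubles the last with '-' between the halves.
Doubling mmm-mmm-mmm-mmm with '-' between the halves:

mmm-mmm-mmm-mmm-mmm-mmm-mmm-mmm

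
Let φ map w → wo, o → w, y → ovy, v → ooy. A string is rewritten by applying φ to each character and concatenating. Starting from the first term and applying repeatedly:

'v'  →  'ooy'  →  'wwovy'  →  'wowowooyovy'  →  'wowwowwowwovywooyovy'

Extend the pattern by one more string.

Applying the rule to each of the 20 symbols of wowwowwowwovywooyovy gives the pieces wo w wo wo w wo wo w wo wo w ooy ovy wo w w ovy w ooy ovy, which concatenate to the answer.

wowwowowwowowwowowooyovywowwovywooyovy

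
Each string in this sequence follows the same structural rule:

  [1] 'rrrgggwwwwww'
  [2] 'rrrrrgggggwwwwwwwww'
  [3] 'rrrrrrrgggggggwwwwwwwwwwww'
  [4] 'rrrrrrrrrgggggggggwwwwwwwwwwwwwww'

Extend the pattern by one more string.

rrrrrrrrrrrgggggggggggwwwwwwwwwwwwwwwwww

Each string has the form r^{2n+1} g^{2n+1} w^{3n+3} (n = 1, 2, …).
Setting n = 5 gives 11, 11, 18 characters in each block.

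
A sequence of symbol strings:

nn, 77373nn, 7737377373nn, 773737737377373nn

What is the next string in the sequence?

77373773737737377373nn

Every step adds 77373 at the front: s(k+1) = 77373·s(k).
One more step from 773737737377373nn gives the answer.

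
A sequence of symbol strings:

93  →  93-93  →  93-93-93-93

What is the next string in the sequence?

93-93-93-93-93-93-93-93

Every step duplicates the string with '-' between the halves.
So the next term is two copies of 93-93-93-93 with '-' between the halves.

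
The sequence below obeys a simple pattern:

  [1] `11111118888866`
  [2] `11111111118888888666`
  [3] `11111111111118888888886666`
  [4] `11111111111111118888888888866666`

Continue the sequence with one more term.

11111111111111111118888888888888666666

Reading off run lengths: 1 runs 7, 10, 13, 16; 8 runs 5, 7, 9, 11; 6 runs 2, 3, 4, 5 — each is linear in n, where the shown terms are n = 2, 3, 4, 5.
Setting n = 6 gives 19, 13, 6 characters in each block.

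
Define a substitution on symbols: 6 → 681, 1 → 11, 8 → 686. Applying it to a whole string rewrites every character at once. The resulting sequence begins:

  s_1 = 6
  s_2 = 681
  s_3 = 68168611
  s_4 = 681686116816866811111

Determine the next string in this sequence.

681686116816866811111681686116816866816816861111111111

φ(681686116816866811111) expands symbol-by-symbol to 681 686 11 681 686 681 11 11 681 686 11 681 686 681 681 686 11 11 11 11 11; joining the 21 pieces gives the next term.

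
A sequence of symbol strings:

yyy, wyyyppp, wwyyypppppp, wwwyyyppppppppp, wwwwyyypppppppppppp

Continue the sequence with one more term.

s(k+1) = w·s(k)·ppp, so each term gains w as a prefix and ppp as a suffix.
One more step from wwwwyyypppppppppppp gives the answer.

wwwwwyyyppppppppppppppp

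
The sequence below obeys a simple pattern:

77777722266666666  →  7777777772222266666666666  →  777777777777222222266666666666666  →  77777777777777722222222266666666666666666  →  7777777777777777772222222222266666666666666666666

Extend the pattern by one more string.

777777777777777777777222222222222266666666666666666666666

The n-th term is 3n 7's then 2n-1 2's then 3n+2 6's, where the shown terms are n = 2, 3, 4, 5, 6.
Setting n = 7 gives 21, 13, 23 characters in each block.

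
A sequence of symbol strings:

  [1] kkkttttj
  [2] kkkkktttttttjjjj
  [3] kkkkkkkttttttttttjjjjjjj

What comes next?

kkkkkkkkktttttttttttttjjjjjjjjjj

Reading off run lengths: k runs 3, 5, 7; t runs 4, 7, 10; j runs 1, 4, 7 — each is linear in n (n = 1, 2, …).
Setting n = 4 gives 9, 13, 10 characters in each block.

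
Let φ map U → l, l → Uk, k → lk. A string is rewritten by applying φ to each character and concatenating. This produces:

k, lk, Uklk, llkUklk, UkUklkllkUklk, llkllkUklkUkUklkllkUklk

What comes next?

Rewriting the 23 symbols of llkllkUklkUkUklkllkUklk one by one yields Uk Uk lk Uk Uk lk l lk Uk lk l lk l lk Uk lk Uk Uk lk l lk Uk lk; concatenated:

UkUklkUkUklkllkUklkllkllkUklkUkUklkllkUklk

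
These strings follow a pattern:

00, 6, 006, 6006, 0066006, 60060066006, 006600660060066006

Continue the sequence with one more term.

This is a Fibonacci-style word recurrence s(k) = s(k−2)·s(k−1): e.g. 00·6 = 006.
The next term joins 60060066006 and 006600660060066006.

60060066006006600660060066006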